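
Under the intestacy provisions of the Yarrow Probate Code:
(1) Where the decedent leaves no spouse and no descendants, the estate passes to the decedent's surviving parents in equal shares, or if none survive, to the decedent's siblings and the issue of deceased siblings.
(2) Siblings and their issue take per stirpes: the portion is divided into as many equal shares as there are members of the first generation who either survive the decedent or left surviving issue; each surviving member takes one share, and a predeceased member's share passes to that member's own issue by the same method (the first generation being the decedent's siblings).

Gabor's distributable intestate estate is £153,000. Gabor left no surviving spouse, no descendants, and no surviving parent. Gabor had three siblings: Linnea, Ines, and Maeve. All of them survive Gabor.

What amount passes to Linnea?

The entire £153,000 passes to the siblings and their issue.
That amount (£153,000) is divided into 3 shares of £51,000: Linnea, Ines, and Maeve each take £51,000.

Linnea receives £51,000.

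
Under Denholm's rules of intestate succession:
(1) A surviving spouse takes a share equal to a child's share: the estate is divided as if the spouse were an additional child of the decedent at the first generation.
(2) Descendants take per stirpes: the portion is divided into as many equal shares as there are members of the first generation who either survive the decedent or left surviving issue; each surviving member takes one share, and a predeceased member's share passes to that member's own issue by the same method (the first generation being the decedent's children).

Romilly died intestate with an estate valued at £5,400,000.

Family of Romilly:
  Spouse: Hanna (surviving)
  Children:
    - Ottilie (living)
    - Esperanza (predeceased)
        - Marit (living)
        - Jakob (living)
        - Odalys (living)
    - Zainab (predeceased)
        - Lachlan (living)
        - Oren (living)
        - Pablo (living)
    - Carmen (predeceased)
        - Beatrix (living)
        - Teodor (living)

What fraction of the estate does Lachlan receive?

The spouse counts as an additional share at the children's level, so there are 5 primary shares of £1,080,000. Hanna takes one such share (£1,080,000).
The children's combined portion (£4,320,000) is divided into 4 shares of £1,080,000: Ottilie takes £1,080,000; Esperanza's £1,080,000 share passes to Esperanza's issue; Zainab's £1,080,000 share passes to Zainab's issue; Carmen's £1,080,000 share passes to Carmen's issue.
Esperanza's share (£1,080,000) is divided into 3 shares of £360,000: Marit, Jakob, and Odalys each take £360,000.
Zainab's share (£1,080,000) is divided into 3 shares of £360,000: Lachlan, Oren, and Pablo each take £360,000.
Carmen's share (£1,080,000) is divided into 2 shares of £540,000: Beatrix and Teodor each take £540,000.

Lachlan receives 1/15 of the estate.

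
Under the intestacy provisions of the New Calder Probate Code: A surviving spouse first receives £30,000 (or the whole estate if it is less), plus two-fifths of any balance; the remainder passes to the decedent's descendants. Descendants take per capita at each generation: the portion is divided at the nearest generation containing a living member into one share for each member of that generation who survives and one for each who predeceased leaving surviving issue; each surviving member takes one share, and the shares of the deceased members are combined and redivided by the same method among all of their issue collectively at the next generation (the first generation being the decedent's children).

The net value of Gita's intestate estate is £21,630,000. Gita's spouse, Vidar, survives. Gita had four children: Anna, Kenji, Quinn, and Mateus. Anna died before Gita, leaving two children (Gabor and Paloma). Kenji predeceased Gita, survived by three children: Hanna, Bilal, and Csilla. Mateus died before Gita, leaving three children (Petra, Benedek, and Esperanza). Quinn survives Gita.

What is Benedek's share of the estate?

Benedek receives £1,215,000.

Vidar first takes £30,000, leaving a balance of £21,600,000. Vidar then takes two-fifths of the balance (£8,640,000), for a total of £8,670,000. The remaining £12,960,000 passes to the descendants.
The descendants' portion (£12,960,000) is divided at the children's generation into 4 shares of £3,240,000. Quinn takes £3,240,000. The 3 shares of the deceased (Anna, Kenji, and Mateus) are combined into a pool of £9,720,000.
That pool (£9,720,000) is divided at the grandchildren's generation equally among Gabor, Paloma, Hanna, Bilal, Csilla, Petra, Benedek, and Esperanza: £1,215,000 each.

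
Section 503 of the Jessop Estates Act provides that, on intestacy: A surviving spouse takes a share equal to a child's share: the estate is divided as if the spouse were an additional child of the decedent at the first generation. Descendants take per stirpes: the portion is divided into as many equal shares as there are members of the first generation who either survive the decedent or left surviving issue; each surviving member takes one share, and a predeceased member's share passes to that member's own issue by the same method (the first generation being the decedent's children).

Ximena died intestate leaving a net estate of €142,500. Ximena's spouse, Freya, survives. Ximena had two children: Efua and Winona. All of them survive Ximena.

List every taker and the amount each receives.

Freya: €47,500; Efua: €47,500; Winona: €47,500

The spouse counts as an additional share at the children's level, so there are 3 primary shares of €47,500. Freya takes one such share (€47,500).
The children's combined portion (€95,000) is divided into 2 shares of €47,500: Efua and Winona each take €47,500.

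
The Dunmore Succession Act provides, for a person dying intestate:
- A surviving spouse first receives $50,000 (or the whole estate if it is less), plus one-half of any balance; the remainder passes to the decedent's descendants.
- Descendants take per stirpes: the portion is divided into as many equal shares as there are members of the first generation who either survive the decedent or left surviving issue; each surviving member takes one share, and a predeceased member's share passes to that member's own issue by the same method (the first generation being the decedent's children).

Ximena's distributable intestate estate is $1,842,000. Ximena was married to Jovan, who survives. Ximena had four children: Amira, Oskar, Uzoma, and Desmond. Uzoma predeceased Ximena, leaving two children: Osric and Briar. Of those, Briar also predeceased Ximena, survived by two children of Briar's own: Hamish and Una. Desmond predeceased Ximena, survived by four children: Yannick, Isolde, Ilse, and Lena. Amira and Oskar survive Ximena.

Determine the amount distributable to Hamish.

Hamish receives $56,000.

Jovan first takes $50,000, leaving a balance of $1,792,000. Jovan then takes one-half of the balance ($896,000), for a total of $946,000. The remaining $896,000 passes to the descendants.
The descendants' portion ($896,000) is divided into 4 shares of $224,000: Amira and Oskar each take $224,000; Uzoma's $224,000 share passes to Uzoma's issue; Desmond's $224,000 share passes to Desmond's issue.
Uzoma's share ($224,000) is divided into 2 shares of $112,000: Osric takes $112,000; Briar's $112,000 share passes to Briar's issue.
Briar's share ($112,000) is divided into 2 shares of $56,000: Hamish and Una each take $56,000.
Desmond's share ($224,000) is divided into 4 shares of $56,000: Yannick, Isolde, Ilse, and Lena each take $56,000.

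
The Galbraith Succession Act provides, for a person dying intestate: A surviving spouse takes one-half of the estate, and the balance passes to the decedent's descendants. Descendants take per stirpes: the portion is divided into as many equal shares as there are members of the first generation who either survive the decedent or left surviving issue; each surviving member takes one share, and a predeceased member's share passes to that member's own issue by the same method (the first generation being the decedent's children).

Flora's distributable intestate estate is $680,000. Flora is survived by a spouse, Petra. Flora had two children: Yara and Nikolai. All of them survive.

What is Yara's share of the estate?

Yara receives $170,000.

Petra takes one-half of $680,000 = $340,000. The remaining $340,000 passes to the descendants.
The descendants' portion ($340,000) is divided into 2 shares of $170,000: Yara and Nikolai each take $170,000.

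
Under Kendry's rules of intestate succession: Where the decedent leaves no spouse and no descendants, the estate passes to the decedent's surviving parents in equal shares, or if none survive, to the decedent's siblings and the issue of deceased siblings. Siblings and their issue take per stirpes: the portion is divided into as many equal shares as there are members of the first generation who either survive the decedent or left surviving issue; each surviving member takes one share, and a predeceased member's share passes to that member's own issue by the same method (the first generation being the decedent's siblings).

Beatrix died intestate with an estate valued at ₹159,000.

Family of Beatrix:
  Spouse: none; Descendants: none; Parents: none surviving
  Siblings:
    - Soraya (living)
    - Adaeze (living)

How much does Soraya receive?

The entire ₹159,000 passes to the siblings and their issue.
That amount (₹159,000) is divided into 2 shares of ₹79,500: Soraya and Adaeze each take ₹79,500.

Soraya receives ₹79,500.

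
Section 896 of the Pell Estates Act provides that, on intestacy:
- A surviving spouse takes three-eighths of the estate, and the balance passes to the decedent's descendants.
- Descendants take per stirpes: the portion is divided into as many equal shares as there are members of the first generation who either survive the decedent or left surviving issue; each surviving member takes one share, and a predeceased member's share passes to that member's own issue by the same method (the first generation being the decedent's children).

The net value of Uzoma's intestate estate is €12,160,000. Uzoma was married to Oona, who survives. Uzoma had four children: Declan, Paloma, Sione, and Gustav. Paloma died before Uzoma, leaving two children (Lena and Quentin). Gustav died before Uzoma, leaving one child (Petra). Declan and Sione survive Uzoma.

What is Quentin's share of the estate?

Oona takes three-eighths of €12,160,000 = €4,560,000. The remaining €7,600,000 passes to the descendants.
The descendants' portion (€7,600,000) is divided into 4 shares of €1,900,000: Declan and Sione each take €1,900,000; Paloma's €1,900,000 share passes to Paloma's issue; Gustav's €1,900,000 share passes to Gustav's issue.
Paloma's share (€1,900,000) is divided into 2 shares of €950,000: Lena and Quentin each take €950,000.
Gustav's share (€1,900,000) passes entirely to Petra.

Quentin receives €950,000.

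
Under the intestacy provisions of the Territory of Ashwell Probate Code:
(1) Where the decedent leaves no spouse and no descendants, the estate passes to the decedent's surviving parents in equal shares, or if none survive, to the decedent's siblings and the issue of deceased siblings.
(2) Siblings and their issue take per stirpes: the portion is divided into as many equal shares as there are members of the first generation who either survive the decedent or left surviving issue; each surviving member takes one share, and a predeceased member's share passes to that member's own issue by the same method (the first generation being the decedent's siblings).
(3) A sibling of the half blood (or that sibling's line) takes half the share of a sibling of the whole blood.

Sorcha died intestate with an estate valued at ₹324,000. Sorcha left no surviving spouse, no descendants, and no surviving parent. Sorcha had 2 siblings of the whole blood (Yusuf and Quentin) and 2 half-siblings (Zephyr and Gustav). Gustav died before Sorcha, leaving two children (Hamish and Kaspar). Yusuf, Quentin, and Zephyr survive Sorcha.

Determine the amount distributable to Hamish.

The entire ₹324,000 passes to the siblings and their issue.
Counting each half-blood sibling's line as half a unit, there are 3 units in ₹324,000, so one unit is ₹108,000. Whole-blood lines (Yusuf and Quentin) take ₹108,000 each; half-blood lines (Zephyr and Gustav) take ₹54,000 each.
Gustav's share (₹54,000) is divided into 2 shares of ₹27,000: Hamish and Kaspar each take ₹27,000.

Hamish receives ₹27,000.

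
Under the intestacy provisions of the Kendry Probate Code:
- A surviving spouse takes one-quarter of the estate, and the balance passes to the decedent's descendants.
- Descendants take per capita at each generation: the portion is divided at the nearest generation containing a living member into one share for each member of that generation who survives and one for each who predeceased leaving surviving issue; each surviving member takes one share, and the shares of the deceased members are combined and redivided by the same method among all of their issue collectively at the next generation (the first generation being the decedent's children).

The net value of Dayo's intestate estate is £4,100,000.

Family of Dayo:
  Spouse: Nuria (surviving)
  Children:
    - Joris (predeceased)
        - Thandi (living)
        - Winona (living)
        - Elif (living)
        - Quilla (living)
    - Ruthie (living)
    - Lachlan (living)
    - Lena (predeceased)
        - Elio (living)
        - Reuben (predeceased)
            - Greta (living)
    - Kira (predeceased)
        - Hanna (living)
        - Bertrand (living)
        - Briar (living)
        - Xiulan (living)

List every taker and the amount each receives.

Nuria: £1,025,000; Thandi: £184,500; Winona: £184,500; Elif: £184,500; Quilla: £184,500; Ruthie: £615,000; Lachlan: £615,000; Elio: £184,500; Greta: £184,500; Hanna: £184,500; Bertrand: £184,500; Briar: £184,500; Xiulan: £184,500

Nuria takes one-quarter of £4,100,000 = £1,025,000. The remaining £3,075,000 passes to the descendants.
The descendants' portion (£3,075,000) is divided at the children's generation into 5 shares of £615,000. Ruthie and Lachlan each take £615,000. The 3 shares of the deceased (Joris, Lena, and Kira) are combined into a pool of £1,845,000.
That pool (£1,845,000) is divided at the grandchildren's generation into 10 shares of £184,500. Thandi, Winona, Elif, Quilla, Elio, Hanna, Bertrand, Briar, and Xiulan each take £184,500. The remaining share for the deceased Reuben (£184,500) is carried to the next generation.
That pool (£184,500) passes entirely to Greta, the sole taker at the great-grandchildren's generation.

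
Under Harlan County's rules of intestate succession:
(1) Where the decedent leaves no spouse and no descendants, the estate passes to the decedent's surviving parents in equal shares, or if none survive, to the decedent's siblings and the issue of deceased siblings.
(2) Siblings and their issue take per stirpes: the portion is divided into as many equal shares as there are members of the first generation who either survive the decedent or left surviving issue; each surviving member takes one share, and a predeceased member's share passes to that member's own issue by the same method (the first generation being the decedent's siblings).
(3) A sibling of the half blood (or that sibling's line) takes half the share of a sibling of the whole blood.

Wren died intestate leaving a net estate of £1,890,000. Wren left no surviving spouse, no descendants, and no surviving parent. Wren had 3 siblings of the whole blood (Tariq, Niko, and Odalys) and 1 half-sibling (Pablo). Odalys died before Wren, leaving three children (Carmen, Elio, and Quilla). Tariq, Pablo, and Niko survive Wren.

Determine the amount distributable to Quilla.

The entire £1,890,000 passes to the siblings and their issue.
Counting each half-blood sibling's line as half a unit, there are 7/2 units in £1,890,000, so one unit is £540,000. Whole-blood lines (Tariq, Niko, and Odalys) take £540,000 each; half-blood lines (Pablo) take £270,000 each.
Odalys's share (£540,000) is divided into 3 shares of £180,000: Carmen, Elio, and Quilla each take £180,000.

Quilla receives £180,000.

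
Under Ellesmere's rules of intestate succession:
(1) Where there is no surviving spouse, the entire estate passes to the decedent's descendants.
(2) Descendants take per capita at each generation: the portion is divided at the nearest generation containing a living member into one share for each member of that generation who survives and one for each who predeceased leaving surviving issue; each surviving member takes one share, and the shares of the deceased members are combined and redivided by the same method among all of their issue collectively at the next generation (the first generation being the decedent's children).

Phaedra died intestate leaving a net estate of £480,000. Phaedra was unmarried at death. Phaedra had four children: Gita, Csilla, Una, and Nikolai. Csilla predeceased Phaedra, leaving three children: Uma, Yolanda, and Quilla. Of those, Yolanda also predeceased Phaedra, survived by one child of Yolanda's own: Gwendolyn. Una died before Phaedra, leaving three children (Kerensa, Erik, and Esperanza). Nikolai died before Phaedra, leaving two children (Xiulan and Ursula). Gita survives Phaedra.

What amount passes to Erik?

The entire £480,000 passes to the descendants.
That amount (£480,000) is divided at the children's generation into 4 shares of £120,000. Gita takes £120,000. The 3 shares of the deceased (Csilla, Una, and Nikolai) are combined into a pool of £360,000.
That pool (£360,000) is divided at the grandchildren's generation into 8 shares of £45,000. Uma, Quilla, Kerensa, Erik, Esperanza, Xiulan, and Ursula each take £45,000. The remaining share for the deceased Yolanda (£45,000) is carried to the next generation.
That pool (£45,000) passes entirely to Gwendolyn, the sole taker at the great-grandchildren's generation.

Erik receives £45,000.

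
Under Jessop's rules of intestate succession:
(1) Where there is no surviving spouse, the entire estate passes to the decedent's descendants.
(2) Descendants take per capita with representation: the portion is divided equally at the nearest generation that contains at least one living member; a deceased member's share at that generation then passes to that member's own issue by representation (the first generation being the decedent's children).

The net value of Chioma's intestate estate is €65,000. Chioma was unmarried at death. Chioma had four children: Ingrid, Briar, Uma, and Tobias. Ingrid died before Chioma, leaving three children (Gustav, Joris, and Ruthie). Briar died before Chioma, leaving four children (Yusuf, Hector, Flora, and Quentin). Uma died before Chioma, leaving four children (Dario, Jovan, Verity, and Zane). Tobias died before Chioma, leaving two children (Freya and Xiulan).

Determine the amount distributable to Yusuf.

The entire €65,000 passes to the descendants.
No child survives, so the initial division is made at the grandchildren's generation.
That amount (€65,000) is divided into 13 shares of €5,000: Gustav, Joris, Ruthie, Yusuf, Hector, Flora, Quentin, Dario, Jovan, Verity, Zane, Freya, and Xiulan each take €5,000.

Yusuf receives €5,000.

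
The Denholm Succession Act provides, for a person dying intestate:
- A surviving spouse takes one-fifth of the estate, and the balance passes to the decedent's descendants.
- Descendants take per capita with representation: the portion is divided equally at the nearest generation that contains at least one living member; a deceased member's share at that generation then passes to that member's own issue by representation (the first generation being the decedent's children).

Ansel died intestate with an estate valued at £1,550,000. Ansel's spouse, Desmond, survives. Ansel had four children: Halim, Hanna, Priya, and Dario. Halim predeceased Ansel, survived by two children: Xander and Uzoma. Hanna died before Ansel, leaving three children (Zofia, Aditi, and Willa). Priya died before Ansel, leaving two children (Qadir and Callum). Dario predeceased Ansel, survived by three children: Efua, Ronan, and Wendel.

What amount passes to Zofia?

Desmond takes one-fifth of £1,550,000 = £310,000. The remaining £1,240,000 passes to the descendants.
No child survives, so the initial division is made at the grandchildren's generation.
The descendants' portion (£1,240,000) is divided into 10 shares of £124,000: Xander, Uzoma, Zofia, Aditi, Willa, Qadir, Callum, Efua, Ronan, and Wendel each take £124,000.

Zofia receives £124,000.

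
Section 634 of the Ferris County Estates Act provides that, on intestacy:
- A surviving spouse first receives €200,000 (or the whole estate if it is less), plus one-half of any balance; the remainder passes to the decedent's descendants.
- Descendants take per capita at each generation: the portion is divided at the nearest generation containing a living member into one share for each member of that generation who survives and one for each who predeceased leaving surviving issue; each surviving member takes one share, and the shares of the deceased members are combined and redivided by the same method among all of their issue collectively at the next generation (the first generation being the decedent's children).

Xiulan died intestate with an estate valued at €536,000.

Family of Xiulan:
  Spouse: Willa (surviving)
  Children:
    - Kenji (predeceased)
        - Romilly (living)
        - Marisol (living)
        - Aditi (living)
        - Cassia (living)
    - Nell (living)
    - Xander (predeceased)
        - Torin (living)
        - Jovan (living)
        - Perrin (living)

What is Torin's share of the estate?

Willa first takes €200,000, leaving a balance of €336,000. Willa then takes one-half of the balance (€168,000), for a total of €368,000. The remaining €168,000 passes to the descendants.
The descendants' portion (€168,000) is divided at the children's generation into 3 shares of €56,000. Nell takes €56,000. The 2 shares of the deceased (Kenji and Xander) are combined into a pool of €112,000.
That pool (€112,000) is divided at the grandchildren's generation equally among Romilly, Marisol, Aditi, Cassia, Torin, Jovan, and Perrin: €16,000 each.

Torin receives €16,000.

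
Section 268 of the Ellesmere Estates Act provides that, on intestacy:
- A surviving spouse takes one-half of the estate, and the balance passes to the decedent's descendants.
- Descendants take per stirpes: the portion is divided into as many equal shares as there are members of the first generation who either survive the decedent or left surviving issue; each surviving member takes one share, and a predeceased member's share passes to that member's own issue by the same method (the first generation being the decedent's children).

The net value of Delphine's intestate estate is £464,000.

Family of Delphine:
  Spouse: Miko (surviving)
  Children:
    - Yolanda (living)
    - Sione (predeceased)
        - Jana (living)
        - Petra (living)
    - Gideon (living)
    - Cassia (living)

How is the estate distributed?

Miko: £232,000; Yolanda: £58,000; Jana: £29,000; Petra: £29,000; Gideon: £58,000; Cassia: £58,000

Miko takes one-half of £464,000 = £232,000. The remaining £232,000 passes to the descendants.
The descendants' portion (£232,000) is divided into 4 shares of £58,000: Yolanda, Gideon, and Cassia each take £58,000; Sione's £58,000 share passes to Sione's issue.
Sione's share (£58,000) is divided into 2 shares of £29,000: Jana and Petra each take £29,000.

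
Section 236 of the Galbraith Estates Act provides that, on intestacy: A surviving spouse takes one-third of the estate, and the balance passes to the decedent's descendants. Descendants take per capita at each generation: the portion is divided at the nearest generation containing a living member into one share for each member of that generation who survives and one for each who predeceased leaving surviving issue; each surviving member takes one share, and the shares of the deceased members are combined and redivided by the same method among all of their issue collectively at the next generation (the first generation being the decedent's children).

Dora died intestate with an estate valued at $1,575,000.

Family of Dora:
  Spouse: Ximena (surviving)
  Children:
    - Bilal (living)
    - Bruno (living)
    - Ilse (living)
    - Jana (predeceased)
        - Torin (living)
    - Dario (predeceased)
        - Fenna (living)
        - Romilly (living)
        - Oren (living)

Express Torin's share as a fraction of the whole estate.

Torin receives 1/15 of the estate.

Ximena takes one-third of $1,575,000 = $525,000. The remaining $1,050,000 passes to the descendants.
The descendants' portion ($1,050,000) is divided at the children's generation into 5 shares of $210,000. Bilal, Bruno, and Ilse each take $210,000. The 2 shares of the deceased (Jana and Dario) are combined into a pool of $420,000.
That pool ($420,000) is divided at the grandchildren's generation equally among Torin, Fenna, Romilly, and Oren: $105,000 each.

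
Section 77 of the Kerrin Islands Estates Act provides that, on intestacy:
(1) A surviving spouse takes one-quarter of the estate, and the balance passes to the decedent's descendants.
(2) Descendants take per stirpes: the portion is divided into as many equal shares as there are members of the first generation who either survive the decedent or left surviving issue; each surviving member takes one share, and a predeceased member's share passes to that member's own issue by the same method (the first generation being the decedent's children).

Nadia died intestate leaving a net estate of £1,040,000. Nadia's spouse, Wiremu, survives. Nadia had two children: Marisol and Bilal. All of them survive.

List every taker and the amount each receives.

Wiremu: £260,000; Marisol: £390,000; Bilal: £390,000

Wiremu takes one-quarter of £1,040,000 = £260,000. The remaining £780,000 passes to the descendants.
The descendants' portion (£780,000) is divided into 2 shares of £390,000: Marisol and Bilal each take £390,000.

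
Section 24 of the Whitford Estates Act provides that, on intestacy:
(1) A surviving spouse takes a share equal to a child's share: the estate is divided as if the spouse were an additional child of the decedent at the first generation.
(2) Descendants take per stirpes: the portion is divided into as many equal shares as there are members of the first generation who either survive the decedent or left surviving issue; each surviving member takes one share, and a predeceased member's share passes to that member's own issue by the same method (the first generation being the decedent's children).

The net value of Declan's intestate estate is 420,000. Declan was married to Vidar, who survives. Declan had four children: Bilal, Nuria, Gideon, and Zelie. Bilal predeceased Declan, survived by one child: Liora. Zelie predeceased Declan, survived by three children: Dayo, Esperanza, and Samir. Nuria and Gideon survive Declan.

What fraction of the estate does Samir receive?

The spouse counts as an additional share at the children's level, so there are 5 primary shares of 84,000. Vidar takes one such share (84,000).
The children's combined portion (336,000) is divided into 4 shares of 84,000: Nuria and Gideon each take 84,000; Bilal's 84,000 share passes to Bilal's issue; Zelie's 84,000 share passes to Zelie's issue.
Bilal's share (84,000) passes entirely to Liora.
Zelie's share (84,000) is divided into 3 shares of 28,000: Dayo, Esperanza, and Samir each take 28,000.

Samir receives 1/15 of the estate.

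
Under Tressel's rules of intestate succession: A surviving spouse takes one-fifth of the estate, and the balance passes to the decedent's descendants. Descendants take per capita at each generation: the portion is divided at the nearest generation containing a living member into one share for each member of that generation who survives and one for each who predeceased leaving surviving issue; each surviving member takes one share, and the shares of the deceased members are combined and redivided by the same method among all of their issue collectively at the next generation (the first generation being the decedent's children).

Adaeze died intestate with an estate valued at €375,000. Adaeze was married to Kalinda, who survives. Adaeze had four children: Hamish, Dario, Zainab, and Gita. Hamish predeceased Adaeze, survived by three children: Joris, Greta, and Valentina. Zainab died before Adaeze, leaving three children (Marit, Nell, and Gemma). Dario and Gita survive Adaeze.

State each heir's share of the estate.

Kalinda takes one-fifth of €375,000 = €75,000. The remaining €300,000 passes to the descendants.
The descendants' portion (€300,000) is divided at the children's generation into 4 shares of €75,000. Dario and Gita each take €75,000. The 2 shares of the deceased (Hamish and Zainab) are combined into a pool of €150,000.
That pool (€150,000) is divided at the grandchildren's generation equally among Joris, Greta, Valentina, Marit, Nell, and Gemma: €25,000 each.

Kalinda: €75,000; Joris: €25,000; Greta: €25,000; Valentina: €25,000; Dario: €75,000; Marit: €25,000; Nell: €25,000; Gemma: €25,000; Gita: €75,000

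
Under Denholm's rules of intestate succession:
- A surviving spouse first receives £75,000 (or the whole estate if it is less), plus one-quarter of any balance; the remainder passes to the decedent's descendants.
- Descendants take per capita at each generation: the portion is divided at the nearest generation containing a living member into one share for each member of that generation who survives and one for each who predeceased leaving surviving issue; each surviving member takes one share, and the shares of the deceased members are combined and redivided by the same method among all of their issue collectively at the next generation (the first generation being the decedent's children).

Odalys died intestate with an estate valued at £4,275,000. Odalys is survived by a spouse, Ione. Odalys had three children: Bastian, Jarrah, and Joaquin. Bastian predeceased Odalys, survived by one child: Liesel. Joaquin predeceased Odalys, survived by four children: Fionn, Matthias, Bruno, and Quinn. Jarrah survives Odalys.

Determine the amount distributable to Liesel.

Liesel receives £420,000.

Ione first takes £75,000, leaving a balance of £4,200,000. Ione then takes one-quarter of the balance (£1,050,000), for a total of £1,125,000. The remaining £3,150,000 passes to the descendants.
The descendants' portion (£3,150,000) is divided at the children's generation into 3 shares of £1,050,000. Jarrah takes £1,050,000. The 2 shares of the deceased (Bastian and Joaquin) are combined into a pool of £2,100,000.
That pool (£2,100,000) is divided at the grandchildren's generation equally among Liesel, Fionn, Matthias, Bruno, and Quinn: £420,000 each.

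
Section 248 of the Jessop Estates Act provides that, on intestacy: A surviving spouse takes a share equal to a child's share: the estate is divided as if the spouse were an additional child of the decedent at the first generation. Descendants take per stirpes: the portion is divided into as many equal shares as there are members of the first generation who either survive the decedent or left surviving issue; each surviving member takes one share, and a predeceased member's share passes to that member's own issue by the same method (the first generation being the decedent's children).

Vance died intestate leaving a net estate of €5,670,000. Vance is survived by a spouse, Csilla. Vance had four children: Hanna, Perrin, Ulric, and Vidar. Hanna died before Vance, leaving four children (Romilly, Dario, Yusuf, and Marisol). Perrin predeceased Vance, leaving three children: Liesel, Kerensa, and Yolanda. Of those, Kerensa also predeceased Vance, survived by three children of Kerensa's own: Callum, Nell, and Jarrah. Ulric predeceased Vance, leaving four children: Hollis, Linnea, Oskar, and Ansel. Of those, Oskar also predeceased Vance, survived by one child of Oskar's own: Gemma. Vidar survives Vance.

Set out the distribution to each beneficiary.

Csilla: €1,134,000; Romilly: €283,500; Dario: €283,500; Yusuf: €283,500; Marisol: €283,500; Liesel: €378,000; Callum: €126,000; Nell: €126,000; Jarrah: €126,000; Yolanda: €378,000; Hollis: €283,500; Linnea: €283,500; Gemma: €283,500; Ansel: €283,500; Vidar: €1,134,000

The spouse counts as an additional share at the children's level, so there are 5 primary shares of €1,134,000. Csilla takes one such share (€1,134,000).
The children's combined portion (€4,536,000) is divided into 4 shares of €1,134,000: Vidar takes €1,134,000; Hanna's €1,134,000 share passes to Hanna's issue; Perrin's €1,134,000 share passes to Perrin's issue; Ulric's €1,134,000 share passes to Ulric's issue.
Hanna's share (€1,134,000) is divided into 4 shares of €283,500: Romilly, Dario, Yusuf, and Marisol each take €283,500.
Perrin's share (€1,134,000) is divided into 3 shares of €378,000: Liesel and Yolanda each take €378,000; Kerensa's €378,000 share passes to Kerensa's issue.
Kerensa's share (€378,000) is divided into 3 shares of €126,000: Callum, Nell, and Jarrah each take €126,000.
Ulric's share (€1,134,000) is divided into 4 shares of €283,500: Hollis, Linnea, and Ansel each take €283,500; Oskar's €283,500 share passes to Oskar's issue.
Oskar's share (€283,500) passes entirely to Gemma.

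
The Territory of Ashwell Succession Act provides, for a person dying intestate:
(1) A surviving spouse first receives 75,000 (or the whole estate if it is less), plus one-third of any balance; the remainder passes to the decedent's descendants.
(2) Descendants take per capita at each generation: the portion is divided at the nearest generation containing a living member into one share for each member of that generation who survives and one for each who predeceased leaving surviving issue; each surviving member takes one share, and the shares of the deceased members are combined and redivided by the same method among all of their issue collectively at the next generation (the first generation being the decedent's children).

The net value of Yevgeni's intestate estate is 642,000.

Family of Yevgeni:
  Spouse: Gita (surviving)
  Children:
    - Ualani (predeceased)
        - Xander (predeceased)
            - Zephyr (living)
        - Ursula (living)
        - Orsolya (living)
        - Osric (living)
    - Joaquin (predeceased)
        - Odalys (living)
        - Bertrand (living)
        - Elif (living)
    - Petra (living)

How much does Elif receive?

Gita first takes 75,000, leaving a balance of 567,000. Gita then takes one-third of the balance (189,000), for a total of 264,000. The remaining 378,000 passes to the descendants.
The descendants' portion (378,000) is divided at the children's generation into 3 shares of 126,000. Petra takes 126,000. The 2 shares of the deceased (Ualani and Joaquin) are combined into a pool of 252,000.
That pool (252,000) is divided at the grandchildren's generation into 7 shares of 36,000. Ursula, Orsolya, Osric, Odalys, Bertrand, and Elif each take 36,000. The remaining share for the deceased Xander (36,000) is carried to the next generation.
That pool (36,000) passes entirely to Zephyr, the sole taker at the great-grandchildren's generation.

Elif receives 36,000.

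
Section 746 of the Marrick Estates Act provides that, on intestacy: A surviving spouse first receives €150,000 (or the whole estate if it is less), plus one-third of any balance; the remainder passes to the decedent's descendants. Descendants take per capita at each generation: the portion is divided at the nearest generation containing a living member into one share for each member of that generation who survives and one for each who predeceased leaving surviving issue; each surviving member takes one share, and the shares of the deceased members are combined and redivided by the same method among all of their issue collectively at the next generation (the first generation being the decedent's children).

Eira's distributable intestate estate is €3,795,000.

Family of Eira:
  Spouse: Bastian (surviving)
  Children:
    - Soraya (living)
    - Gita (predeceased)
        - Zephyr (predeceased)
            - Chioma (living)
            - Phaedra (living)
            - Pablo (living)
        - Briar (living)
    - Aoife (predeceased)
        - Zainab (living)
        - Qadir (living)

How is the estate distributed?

Bastian first takes €150,000, leaving a balance of €3,645,000. Bastian then takes one-third of the balance (€1,215,000), for a total of €1,365,000. The remaining €2,430,000 passes to the descendants.
The descendants' portion (€2,430,000) is divided at the children's generation into 3 shares of €810,000. Soraya takes €810,000. The 2 shares of the deceased (Gita and Aoife) are combined into a pool of €1,620,000.
That pool (€1,620,000) is divided at the grandchildren's generation into 4 shares of €405,000. Briar, Zainab, and Qadir each take €405,000. The remaining share for the deceased Zephyr (€405,000) is carried to the next generation.
That pool (€405,000) is divided at the great-grandchildren's generation equally among Chioma, Phaedra, and Pablo: €135,000 each.

Bastian: €1,365,000; Soraya: €810,000; Chioma: €135,000; Phaedra: €135,000; Pablo: €135,000; Briar: €405,000; Zainab: €405,000; Qadir: €405,000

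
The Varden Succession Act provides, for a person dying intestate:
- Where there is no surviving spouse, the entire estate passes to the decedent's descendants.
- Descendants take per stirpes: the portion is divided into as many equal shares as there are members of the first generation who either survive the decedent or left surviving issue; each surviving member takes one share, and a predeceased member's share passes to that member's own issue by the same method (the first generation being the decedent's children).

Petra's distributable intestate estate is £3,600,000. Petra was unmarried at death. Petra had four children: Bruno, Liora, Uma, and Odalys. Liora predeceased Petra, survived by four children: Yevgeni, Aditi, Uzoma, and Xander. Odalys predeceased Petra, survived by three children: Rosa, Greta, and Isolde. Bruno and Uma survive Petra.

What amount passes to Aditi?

Aditi receives £225,000.

The entire £3,600,000 passes to the descendants.
That amount (£3,600,000) is divided into 4 shares of £900,000: Bruno and Uma each take £900,000; Liora's £900,000 share passes to Liora's issue; Odalys's £900,000 share passes to Odalys's issue.
Liora's share (£900,000) is divided into 4 shares of £225,000: Yevgeni, Aditi, Uzoma, and Xander each take £225,000.
Odalys's share (£900,000) is divided into 3 shares of £300,000: Rosa, Greta, and Isolde each take £300,000.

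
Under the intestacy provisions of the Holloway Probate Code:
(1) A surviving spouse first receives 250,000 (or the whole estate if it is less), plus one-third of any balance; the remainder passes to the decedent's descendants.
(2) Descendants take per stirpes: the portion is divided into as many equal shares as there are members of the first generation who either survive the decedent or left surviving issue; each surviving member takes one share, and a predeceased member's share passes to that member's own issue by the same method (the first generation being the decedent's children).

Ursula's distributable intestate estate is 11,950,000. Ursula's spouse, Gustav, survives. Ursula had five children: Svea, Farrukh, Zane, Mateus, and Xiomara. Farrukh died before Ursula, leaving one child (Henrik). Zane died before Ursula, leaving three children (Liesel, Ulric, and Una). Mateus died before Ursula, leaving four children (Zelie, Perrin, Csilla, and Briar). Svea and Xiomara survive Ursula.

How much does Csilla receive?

Csilla receives 390,000.

Gustav first takes 250,000, leaving a balance of 11,700,000. Gustav then takes one-third of the balance (3,900,000), for a total of 4,150,000. The remaining 7,800,000 passes to the descendants.
The descendants' portion (7,800,000) is divided into 5 shares of 1,560,000: Svea and Xiomara each take 1,560,000; Farrukh's 1,560,000 share passes to Farrukh's issue; Zane's 1,560,000 share passes to Zane's issue; Mateus's 1,560,000 share passes to Mateus's issue.
Farrukh's share (1,560,000) passes entirely to Henrik.
Zane's share (1,560,000) is divided into 3 shares of 520,000: Liesel, Ulric, and Una each take 520,000.
Mateus's share (1,560,000) is divided into 4 shares of 390,000: Zelie, Perrin, Csilla, and Briar each take 390,000.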